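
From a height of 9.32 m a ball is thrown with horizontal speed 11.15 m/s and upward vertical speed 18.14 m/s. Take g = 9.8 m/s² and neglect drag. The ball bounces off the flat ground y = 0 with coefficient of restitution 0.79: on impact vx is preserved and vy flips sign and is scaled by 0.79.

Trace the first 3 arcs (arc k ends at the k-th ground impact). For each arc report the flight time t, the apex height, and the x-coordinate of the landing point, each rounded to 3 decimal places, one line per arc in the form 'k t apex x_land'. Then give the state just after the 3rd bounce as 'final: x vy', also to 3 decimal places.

Arc 1: start y=9.320, vy=18.140 → t=4.159, apex=26.109, x_land=46.377, impact vy=-22.621
  bounce: vy ← 0.79·22.621 = 17.871
Arc 2: start y=0.000, vy=17.871 → t=3.647, apex=16.294, x_land=87.042, impact vy=-17.871
  bounce: vy ← 0.79·17.871 = 14.118
Arc 3: start y=0.000, vy=14.118 → t=2.881, apex=10.169, x_land=119.168, impact vy=-14.118
  bounce: vy ← 0.79·14.118 = 11.153

1 4.159 26.109 46.377
2 3.647 16.294 87.042
3 2.881 10.169 119.168
final: 119.168 11.153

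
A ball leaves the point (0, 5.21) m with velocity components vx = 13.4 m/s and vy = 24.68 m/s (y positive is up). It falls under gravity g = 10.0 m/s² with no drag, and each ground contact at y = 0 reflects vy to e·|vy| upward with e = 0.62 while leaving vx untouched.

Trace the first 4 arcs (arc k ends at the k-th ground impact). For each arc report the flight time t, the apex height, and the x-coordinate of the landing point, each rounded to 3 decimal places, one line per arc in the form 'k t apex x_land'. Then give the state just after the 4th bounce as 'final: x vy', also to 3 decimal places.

Arc 1: start y=5.210, vy=24.680 → t=5.139, apex=35.665, x_land=68.860, impact vy=-26.708
  bounce: vy ← 0.62·26.708 = 16.559
Arc 2: start y=0.000, vy=16.559 → t=3.312, apex=13.710, x_land=113.237, impact vy=-16.559
  bounce: vy ← 0.62·16.559 = 10.266
Arc 3: start y=0.000, vy=10.266 → t=2.053, apex=5.270, x_land=140.751, impact vy=-10.266
  bounce: vy ← 0.62·10.266 = 6.365
Arc 4: start y=0.000, vy=6.365 → t=1.273, apex=2.026, x_land=157.810, impact vy=-6.365
  bounce: vy ← 0.62·6.365 = 3.946

1 5.139 35.665 68.860
2 3.312 13.710 113.237
3 2.053 5.270 140.751
4 1.273 2.026 157.810
final: 157.810 3.946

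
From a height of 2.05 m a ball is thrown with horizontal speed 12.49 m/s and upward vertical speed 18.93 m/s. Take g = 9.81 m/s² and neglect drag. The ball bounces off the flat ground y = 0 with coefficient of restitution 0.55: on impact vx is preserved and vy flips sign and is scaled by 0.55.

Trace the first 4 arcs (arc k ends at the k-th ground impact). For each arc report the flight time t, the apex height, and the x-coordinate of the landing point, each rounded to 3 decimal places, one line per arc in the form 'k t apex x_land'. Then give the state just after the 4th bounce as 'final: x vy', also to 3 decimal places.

Arc 1: start y=2.050, vy=18.930 → t=3.965, apex=20.314, x_land=49.520, impact vy=-19.964
  bounce: vy ← 0.55·19.964 = 10.980
Arc 2: start y=0.000, vy=10.980 → t=2.239, apex=6.145, x_land=77.480, impact vy=-10.980
  bounce: vy ← 0.55·10.980 = 6.039
Arc 3: start y=0.000, vy=6.039 → t=1.231, apex=1.859, x_land=92.858, impact vy=-6.039
  bounce: vy ← 0.55·6.039 = 3.322
Arc 4: start y=0.000, vy=3.322 → t=0.677, apex=0.562, x_land=101.315, impact vy=-3.322
  bounce: vy ← 0.55·3.322 = 1.827

1 3.965 20.314 49.520
2 2.239 6.145 77.480
3 1.231 1.859 92.858
4 0.677 0.562 101.315
final: 101.315 1.827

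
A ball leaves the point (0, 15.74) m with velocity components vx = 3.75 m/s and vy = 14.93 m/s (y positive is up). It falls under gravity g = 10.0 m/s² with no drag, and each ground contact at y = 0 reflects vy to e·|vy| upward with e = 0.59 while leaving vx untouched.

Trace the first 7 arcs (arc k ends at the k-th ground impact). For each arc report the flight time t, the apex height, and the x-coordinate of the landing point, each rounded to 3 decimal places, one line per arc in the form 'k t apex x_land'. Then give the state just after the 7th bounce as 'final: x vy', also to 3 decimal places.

Arc 1: start y=15.740, vy=14.930 → t=3.812, apex=26.885, x_land=14.294, impact vy=-23.188
  bounce: vy ← 0.59·23.188 = 13.681
Arc 2: start y=0.000, vy=13.681 → t=2.736, apex=9.359, x_land=24.555, impact vy=-13.681
  bounce: vy ← 0.59·13.681 = 8.072
Arc 3: start y=0.000, vy=8.072 → t=1.614, apex=3.258, x_land=30.609, impact vy=-8.072
  bounce: vy ← 0.59·8.072 = 4.762
Arc 4: start y=0.000, vy=4.762 → t=0.952, apex=1.134, x_land=34.181, impact vy=-4.762
  bounce: vy ← 0.59·4.762 = 2.810
Arc 5: start y=0.000, vy=2.810 → t=0.562, apex=0.395, x_land=36.288, impact vy=-2.810
  bounce: vy ← 0.59·2.810 = 1.658
Arc 6: start y=0.000, vy=1.658 → t=0.332, apex=0.137, x_land=37.532, impact vy=-1.658
  bounce: vy ← 0.59·1.658 = 0.978
Arc 7: start y=0.000, vy=0.978 → t=0.196, apex=0.048, x_land=38.265, impact vy=-0.978
  bounce: vy ← 0.59·0.978 = 0.577

1 3.812 26.885 14.294
2 2.736 9.359 24.555
3 1.614 3.258 30.609
4 0.952 1.134 34.181
5 0.562 0.395 36.288
6 0.332 0.137 37.532
7 0.196 0.048 38.265
final: 38.265 0.577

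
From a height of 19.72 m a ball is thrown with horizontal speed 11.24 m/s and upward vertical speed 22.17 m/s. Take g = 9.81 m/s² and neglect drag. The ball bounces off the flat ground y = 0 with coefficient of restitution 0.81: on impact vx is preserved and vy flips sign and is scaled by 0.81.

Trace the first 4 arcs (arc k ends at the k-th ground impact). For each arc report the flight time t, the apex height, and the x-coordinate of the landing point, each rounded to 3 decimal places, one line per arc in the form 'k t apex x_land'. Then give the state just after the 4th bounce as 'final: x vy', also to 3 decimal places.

Arc 1: start y=19.720, vy=22.170 → t=5.281, apex=44.771, x_land=59.360, impact vy=-29.638
  bounce: vy ← 0.81·29.638 = 24.007
Arc 2: start y=0.000, vy=24.007 → t=4.894, apex=29.375, x_land=114.373, impact vy=-24.007
  bounce: vy ← 0.81·24.007 = 19.446
Arc 3: start y=0.000, vy=19.446 → t=3.964, apex=19.273, x_land=158.933, impact vy=-19.446
  bounce: vy ← 0.81·19.446 = 15.751
Arc 4: start y=0.000, vy=15.751 → t=3.211, apex=12.645, x_land=195.027, impact vy=-15.751
  bounce: vy ← 0.81·15.751 = 12.758

1 5.281 44.771 59.360
2 4.894 29.375 114.373
3 3.964 19.273 158.933
4 3.211 12.645 195.027
final: 195.027 12.758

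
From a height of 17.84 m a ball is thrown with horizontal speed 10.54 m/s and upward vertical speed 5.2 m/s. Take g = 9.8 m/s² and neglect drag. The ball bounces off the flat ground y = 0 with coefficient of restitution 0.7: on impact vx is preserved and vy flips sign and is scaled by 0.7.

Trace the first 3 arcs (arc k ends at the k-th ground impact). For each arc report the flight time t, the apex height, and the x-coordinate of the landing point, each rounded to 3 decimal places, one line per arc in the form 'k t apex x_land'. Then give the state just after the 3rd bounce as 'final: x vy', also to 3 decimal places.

Arc 1: start y=17.840, vy=5.200 → t=2.511, apex=19.220, x_land=26.467, impact vy=-19.409
  bounce: vy ← 0.7·19.409 = 13.586
Arc 2: start y=0.000, vy=13.586 → t=2.773, apex=9.418, x_land=55.691, impact vy=-13.586
  bounce: vy ← 0.7·13.586 = 9.510
Arc 3: start y=0.000, vy=9.510 → t=1.941, apex=4.615, x_land=76.148, impact vy=-9.510
  bounce: vy ← 0.7·9.510 = 6.657

1 2.511 19.220 26.467
2 2.773 9.418 55.691
3 1.941 4.615 76.148
final: 76.148 6.657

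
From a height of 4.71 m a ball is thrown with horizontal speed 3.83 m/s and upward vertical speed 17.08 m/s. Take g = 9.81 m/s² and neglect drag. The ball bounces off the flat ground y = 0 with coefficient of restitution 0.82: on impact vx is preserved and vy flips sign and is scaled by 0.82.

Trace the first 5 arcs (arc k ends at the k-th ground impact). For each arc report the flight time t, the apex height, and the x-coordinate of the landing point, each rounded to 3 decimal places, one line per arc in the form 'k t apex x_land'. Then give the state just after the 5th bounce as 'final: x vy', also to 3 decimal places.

Arc 1: start y=4.710, vy=17.080 → t=3.739, apex=19.579, x_land=14.320, impact vy=-19.599
  bounce: vy ← 0.82·19.599 = 16.072
Arc 2: start y=0.000, vy=16.072 → t=3.277, apex=13.165, x_land=26.870, impact vy=-16.072
  bounce: vy ← 0.82·16.072 = 13.179
Arc 3: start y=0.000, vy=13.179 → t=2.687, apex=8.852, x_land=37.160, impact vy=-13.179
  bounce: vy ← 0.82·13.179 = 10.806
Arc 4: start y=0.000, vy=10.806 → t=2.203, apex=5.952, x_land=45.598, impact vy=-10.806
  bounce: vy ← 0.82·10.806 = 8.861
Arc 5: start y=0.000, vy=8.861 → t=1.807, apex=4.002, x_land=52.517, impact vy=-8.861
  bounce: vy ← 0.82·8.861 = 7.266

1 3.739 19.579 14.320
2 3.277 13.165 26.870
3 2.687 8.852 37.160
4 2.203 5.952 45.598
5 1.807 4.002 52.517
final: 52.517 7.266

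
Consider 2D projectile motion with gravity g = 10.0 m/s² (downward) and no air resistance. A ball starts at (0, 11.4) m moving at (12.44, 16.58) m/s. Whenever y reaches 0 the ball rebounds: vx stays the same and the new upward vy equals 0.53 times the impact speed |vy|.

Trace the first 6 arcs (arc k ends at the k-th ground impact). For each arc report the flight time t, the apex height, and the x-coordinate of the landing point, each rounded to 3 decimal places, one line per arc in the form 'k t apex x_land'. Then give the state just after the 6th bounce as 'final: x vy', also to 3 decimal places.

Arc 1: start y=11.400, vy=16.580 → t=3.901, apex=25.145, x_land=48.523, impact vy=-22.425
  bounce: vy ← 0.53·22.425 = 11.885
Arc 2: start y=0.000, vy=11.885 → t=2.377, apex=7.063, x_land=78.094, impact vy=-11.885
  bounce: vy ← 0.53·11.885 = 6.299
Arc 3: start y=0.000, vy=6.299 → t=1.260, apex=1.984, x_land=93.766, impact vy=-6.299
  bounce: vy ← 0.53·6.299 = 3.339
Arc 4: start y=0.000, vy=3.339 → t=0.668, apex=0.557, x_land=102.073, impact vy=-3.339
  bounce: vy ← 0.53·3.339 = 1.769
Arc 5: start y=0.000, vy=1.769 → t=0.354, apex=0.157, x_land=106.475, impact vy=-1.769
  bounce: vy ← 0.53·1.769 = 0.938
Arc 6: start y=0.000, vy=0.938 → t=0.188, apex=0.044, x_land=108.808, impact vy=-0.938
  bounce: vy ← 0.53·0.938 = 0.497

1 3.901 25.145 48.523
2 2.377 7.063 78.094
3 1.260 1.984 93.766
4 0.668 0.557 102.073
5 0.354 0.157 106.475
6 0.188 0.044 108.808
final: 108.808 0.497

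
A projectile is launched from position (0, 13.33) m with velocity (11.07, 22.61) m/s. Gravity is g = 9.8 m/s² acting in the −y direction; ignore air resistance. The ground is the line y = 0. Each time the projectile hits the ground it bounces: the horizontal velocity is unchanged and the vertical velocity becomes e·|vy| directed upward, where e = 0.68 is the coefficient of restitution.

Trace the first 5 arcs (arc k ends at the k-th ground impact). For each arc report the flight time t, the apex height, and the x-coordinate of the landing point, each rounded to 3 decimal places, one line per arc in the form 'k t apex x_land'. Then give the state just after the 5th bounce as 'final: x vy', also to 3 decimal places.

1 5.143 39.412 56.935
2 3.857 18.224 99.633
3 2.623 8.427 128.667
4 1.784 3.897 148.411
5 1.213 1.802 161.836
final: 161.836 4.041

Arc 1: start y=13.330, vy=22.610 → t=5.143, apex=39.412, x_land=56.935, impact vy=-27.794
  bounce: vy ← 0.68·27.794 = 18.900
Arc 2: start y=0.000, vy=18.900 → t=3.857, apex=18.224, x_land=99.633, impact vy=-18.900
  bounce: vy ← 0.68·18.900 = 12.852
Arc 3: start y=0.000, vy=12.852 → t=2.623, apex=8.427, x_land=128.667, impact vy=-12.852
  bounce: vy ← 0.68·12.852 = 8.739
Arc 4: start y=0.000, vy=8.739 → t=1.784, apex=3.897, x_land=148.411, impact vy=-8.739
  bounce: vy ← 0.68·8.739 = 5.943
Arc 5: start y=0.000, vy=5.943 → t=1.213, apex=1.802, x_land=161.836, impact vy=-5.943
  bounce: vy ← 0.68·5.943 = 4.041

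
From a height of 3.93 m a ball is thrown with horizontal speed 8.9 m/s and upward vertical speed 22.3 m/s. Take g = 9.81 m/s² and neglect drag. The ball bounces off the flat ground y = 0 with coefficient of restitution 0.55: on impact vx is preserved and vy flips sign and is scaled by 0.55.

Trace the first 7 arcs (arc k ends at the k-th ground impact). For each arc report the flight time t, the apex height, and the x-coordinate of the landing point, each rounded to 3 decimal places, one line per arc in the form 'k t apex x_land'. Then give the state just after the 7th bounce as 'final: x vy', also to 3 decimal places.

1 4.716 29.276 41.975
2 2.687 8.856 65.892
3 1.478 2.679 79.047
4 0.813 0.810 86.282
5 0.447 0.245 90.262
6 0.246 0.074 92.450
7 0.135 0.022 93.654
final: 93.654 0.365

Arc 1: start y=3.930, vy=22.300 → t=4.716, apex=29.276, x_land=41.975, impact vy=-23.967
  bounce: vy ← 0.55·23.967 = 13.182
Arc 2: start y=0.000, vy=13.182 → t=2.687, apex=8.856, x_land=65.892, impact vy=-13.182
  bounce: vy ← 0.55·13.182 = 7.250
Arc 3: start y=0.000, vy=7.250 → t=1.478, apex=2.679, x_land=79.047, impact vy=-7.250
  bounce: vy ← 0.55·7.250 = 3.987
Arc 4: start y=0.000, vy=3.987 → t=0.813, apex=0.810, x_land=86.282, impact vy=-3.987
  bounce: vy ← 0.55·3.987 = 2.193
Arc 5: start y=0.000, vy=2.193 → t=0.447, apex=0.245, x_land=90.262, impact vy=-2.193
  bounce: vy ← 0.55·2.193 = 1.206
Arc 6: start y=0.000, vy=1.206 → t=0.246, apex=0.074, x_land=92.450, impact vy=-1.206
  bounce: vy ← 0.55·1.206 = 0.663
Arc 7: start y=0.000, vy=0.663 → t=0.135, apex=0.022, x_land=93.654, impact vy=-0.663
  bounce: vy ← 0.55·0.663 = 0.365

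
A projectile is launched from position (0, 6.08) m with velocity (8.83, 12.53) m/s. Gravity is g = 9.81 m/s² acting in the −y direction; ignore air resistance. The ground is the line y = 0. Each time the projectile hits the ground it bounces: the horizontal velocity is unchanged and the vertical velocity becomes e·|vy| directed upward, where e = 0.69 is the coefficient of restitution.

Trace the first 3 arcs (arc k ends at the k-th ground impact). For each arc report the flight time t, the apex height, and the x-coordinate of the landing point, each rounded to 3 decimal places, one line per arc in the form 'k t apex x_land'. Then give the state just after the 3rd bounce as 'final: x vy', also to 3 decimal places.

1 2.972 14.082 26.240
2 2.338 6.704 46.887
3 1.613 3.192 61.133
final: 61.133 5.460

Arc 1: start y=6.080, vy=12.530 → t=2.972, apex=14.082, x_land=26.240, impact vy=-16.622
  bounce: vy ← 0.69·16.622 = 11.469
Arc 2: start y=0.000, vy=11.469 → t=2.338, apex=6.704, x_land=46.887, impact vy=-11.469
  bounce: vy ← 0.69·11.469 = 7.914
Arc 3: start y=0.000, vy=7.914 → t=1.613, apex=3.192, x_land=61.133, impact vy=-7.914
  bounce: vy ← 0.69·7.914 = 5.460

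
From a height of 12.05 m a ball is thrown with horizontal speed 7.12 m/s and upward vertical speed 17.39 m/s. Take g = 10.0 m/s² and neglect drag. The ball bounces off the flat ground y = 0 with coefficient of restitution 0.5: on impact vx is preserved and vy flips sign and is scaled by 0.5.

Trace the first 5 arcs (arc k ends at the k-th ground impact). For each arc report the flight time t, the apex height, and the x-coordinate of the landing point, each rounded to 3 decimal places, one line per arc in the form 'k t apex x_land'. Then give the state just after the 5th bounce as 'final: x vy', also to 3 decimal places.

1 4.070 27.171 28.979
2 2.331 6.793 45.577
3 1.166 1.698 53.876
4 0.583 0.425 58.025
5 0.291 0.106 60.100
final: 60.100 0.728

Arc 1: start y=12.050, vy=17.390 → t=4.070, apex=27.171, x_land=28.979, impact vy=-23.311
  bounce: vy ← 0.5·23.311 = 11.656
Arc 2: start y=0.000, vy=11.656 → t=2.331, apex=6.793, x_land=45.577, impact vy=-11.656
  bounce: vy ← 0.5·11.656 = 5.828
Arc 3: start y=0.000, vy=5.828 → t=1.166, apex=1.698, x_land=53.876, impact vy=-5.828
  bounce: vy ← 0.5·5.828 = 2.914
Arc 4: start y=0.000, vy=2.914 → t=0.583, apex=0.425, x_land=58.025, impact vy=-2.914
  bounce: vy ← 0.5·2.914 = 1.457
Arc 5: start y=0.000, vy=1.457 → t=0.291, apex=0.106, x_land=60.100, impact vy=-1.457
  bounce: vy ← 0.5·1.457 = 0.728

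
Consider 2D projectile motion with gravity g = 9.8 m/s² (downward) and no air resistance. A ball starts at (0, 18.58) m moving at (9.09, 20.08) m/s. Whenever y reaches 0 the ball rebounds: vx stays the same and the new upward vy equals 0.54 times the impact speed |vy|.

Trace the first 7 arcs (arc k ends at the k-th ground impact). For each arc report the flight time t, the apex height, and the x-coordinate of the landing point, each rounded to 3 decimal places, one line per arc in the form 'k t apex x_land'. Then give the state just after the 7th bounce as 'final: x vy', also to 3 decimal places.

1 4.876 39.152 44.320
2 3.053 11.417 72.070
3 1.649 3.329 87.055
4 0.890 0.971 95.147
5 0.481 0.283 99.517
6 0.260 0.083 101.876
7 0.140 0.024 103.150
final: 103.150 0.371

Arc 1: start y=18.580, vy=20.080 → t=4.876, apex=39.152, x_land=44.320, impact vy=-27.702
  bounce: vy ← 0.54·27.702 = 14.959
Arc 2: start y=0.000, vy=14.959 → t=3.053, apex=11.417, x_land=72.070, impact vy=-14.959
  bounce: vy ← 0.54·14.959 = 8.078
Arc 3: start y=0.000, vy=8.078 → t=1.649, apex=3.329, x_land=87.055, impact vy=-8.078
  bounce: vy ← 0.54·8.078 = 4.362
Arc 4: start y=0.000, vy=4.362 → t=0.890, apex=0.971, x_land=95.147, impact vy=-4.362
  bounce: vy ← 0.54·4.362 = 2.355
Arc 5: start y=0.000, vy=2.355 → t=0.481, apex=0.283, x_land=99.517, impact vy=-2.355
  bounce: vy ← 0.54·2.355 = 1.272
Arc 6: start y=0.000, vy=1.272 → t=0.260, apex=0.083, x_land=101.876, impact vy=-1.272
  bounce: vy ← 0.54·1.272 = 0.687
Arc 7: start y=0.000, vy=0.687 → t=0.140, apex=0.024, x_land=103.150, impact vy=-0.687
  bounce: vy ← 0.54·0.687 = 0.371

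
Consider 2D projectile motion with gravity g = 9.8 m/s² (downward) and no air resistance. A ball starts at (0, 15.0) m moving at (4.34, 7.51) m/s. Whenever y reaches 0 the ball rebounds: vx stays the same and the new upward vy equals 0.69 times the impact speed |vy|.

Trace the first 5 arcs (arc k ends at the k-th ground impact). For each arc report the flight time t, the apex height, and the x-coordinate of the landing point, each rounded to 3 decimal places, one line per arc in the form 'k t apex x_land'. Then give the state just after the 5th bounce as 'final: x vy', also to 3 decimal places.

1 2.676 17.878 11.616
2 2.636 8.512 23.056
3 1.819 4.052 30.949
4 1.255 1.929 36.396
5 0.866 0.919 40.154
final: 40.154 2.928

Arc 1: start y=15.000, vy=7.510 → t=2.676, apex=17.878, x_land=11.616, impact vy=-18.719
  bounce: vy ← 0.69·18.719 = 12.916
Arc 2: start y=0.000, vy=12.916 → t=2.636, apex=8.512, x_land=23.056, impact vy=-12.916
  bounce: vy ← 0.69·12.916 = 8.912
Arc 3: start y=0.000, vy=8.912 → t=1.819, apex=4.052, x_land=30.949, impact vy=-8.912
  bounce: vy ← 0.69·8.912 = 6.149
Arc 4: start y=0.000, vy=6.149 → t=1.255, apex=1.929, x_land=36.396, impact vy=-6.149
  bounce: vy ← 0.69·6.149 = 4.243
Arc 5: start y=0.000, vy=4.243 → t=0.866, apex=0.919, x_land=40.154, impact vy=-4.243
  bounce: vy ← 0.69·4.243 = 2.928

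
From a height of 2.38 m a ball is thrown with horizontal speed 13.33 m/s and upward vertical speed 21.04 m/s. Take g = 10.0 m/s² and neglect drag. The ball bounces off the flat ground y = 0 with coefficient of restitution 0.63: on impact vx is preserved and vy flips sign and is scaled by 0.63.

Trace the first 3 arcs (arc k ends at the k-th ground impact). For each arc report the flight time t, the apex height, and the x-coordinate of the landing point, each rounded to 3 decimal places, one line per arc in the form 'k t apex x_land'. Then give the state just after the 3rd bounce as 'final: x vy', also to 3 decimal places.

Arc 1: start y=2.380, vy=21.040 → t=4.318, apex=24.514, x_land=57.562, impact vy=-22.142
  bounce: vy ← 0.63·22.142 = 13.950
Arc 2: start y=0.000, vy=13.950 → t=2.790, apex=9.730, x_land=94.752, impact vy=-13.950
  bounce: vy ← 0.63·13.950 = 8.788
Arc 3: start y=0.000, vy=8.788 → t=1.758, apex=3.862, x_land=118.181, impact vy=-8.788
  bounce: vy ← 0.63·8.788 = 5.537

1 4.318 24.514 57.562
2 2.790 9.730 94.752
3 1.758 3.862 118.181
final: 118.181 5.537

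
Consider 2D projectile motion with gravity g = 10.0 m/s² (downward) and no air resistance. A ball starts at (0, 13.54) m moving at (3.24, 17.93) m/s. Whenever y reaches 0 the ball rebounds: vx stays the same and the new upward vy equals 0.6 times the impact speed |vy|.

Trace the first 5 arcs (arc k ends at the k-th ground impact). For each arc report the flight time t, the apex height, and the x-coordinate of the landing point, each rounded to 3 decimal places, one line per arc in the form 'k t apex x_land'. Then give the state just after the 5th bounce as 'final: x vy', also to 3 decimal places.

Arc 1: start y=13.540, vy=17.930 → t=4.227, apex=29.614, x_land=13.694, impact vy=-24.337
  bounce: vy ← 0.6·24.337 = 14.602
Arc 2: start y=0.000, vy=14.602 → t=2.920, apex=10.661, x_land=23.157, impact vy=-14.602
  bounce: vy ← 0.6·14.602 = 8.761
Arc 3: start y=0.000, vy=8.761 → t=1.752, apex=3.838, x_land=28.834, impact vy=-8.761
  bounce: vy ← 0.6·8.761 = 5.257
Arc 4: start y=0.000, vy=5.257 → t=1.051, apex=1.382, x_land=32.240, impact vy=-5.257
  bounce: vy ← 0.6·5.257 = 3.154
Arc 5: start y=0.000, vy=3.154 → t=0.631, apex=0.497, x_land=34.284, impact vy=-3.154
  bounce: vy ← 0.6·3.154 = 1.892

1 4.227 29.614 13.694
2 2.920 10.661 23.157
3 1.752 3.838 28.834
4 1.051 1.382 32.240
5 0.631 0.497 34.284
final: 34.284 1.892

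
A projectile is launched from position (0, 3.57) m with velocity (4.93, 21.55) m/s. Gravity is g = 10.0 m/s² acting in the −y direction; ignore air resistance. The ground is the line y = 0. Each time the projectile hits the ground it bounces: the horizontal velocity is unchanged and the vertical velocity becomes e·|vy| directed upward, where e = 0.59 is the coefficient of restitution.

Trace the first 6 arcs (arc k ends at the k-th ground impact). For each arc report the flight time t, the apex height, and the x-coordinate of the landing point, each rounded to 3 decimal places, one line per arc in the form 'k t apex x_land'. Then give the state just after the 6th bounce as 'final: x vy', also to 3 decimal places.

1 4.470 26.790 22.036
2 2.731 9.326 35.502
3 1.612 3.246 43.446
4 0.951 1.130 48.134
5 0.561 0.393 50.899
6 0.331 0.137 52.531
final: 52.531 0.976

Arc 1: start y=3.570, vy=21.550 → t=4.470, apex=26.790, x_land=22.036, impact vy=-23.147
  bounce: vy ← 0.59·23.147 = 13.657
Arc 2: start y=0.000, vy=13.657 → t=2.731, apex=9.326, x_land=35.502, impact vy=-13.657
  bounce: vy ← 0.59·13.657 = 8.058
Arc 3: start y=0.000, vy=8.058 → t=1.612, apex=3.246, x_land=43.446, impact vy=-8.058
  bounce: vy ← 0.59·8.058 = 4.754
Arc 4: start y=0.000, vy=4.754 → t=0.951, apex=1.130, x_land=48.134, impact vy=-4.754
  bounce: vy ← 0.59·4.754 = 2.805
Arc 5: start y=0.000, vy=2.805 → t=0.561, apex=0.393, x_land=50.899, impact vy=-2.805
  bounce: vy ← 0.59·2.805 = 1.655
Arc 6: start y=0.000, vy=1.655 → t=0.331, apex=0.137, x_land=52.531, impact vy=-1.655
  bounce: vy ← 0.59·1.655 = 0.976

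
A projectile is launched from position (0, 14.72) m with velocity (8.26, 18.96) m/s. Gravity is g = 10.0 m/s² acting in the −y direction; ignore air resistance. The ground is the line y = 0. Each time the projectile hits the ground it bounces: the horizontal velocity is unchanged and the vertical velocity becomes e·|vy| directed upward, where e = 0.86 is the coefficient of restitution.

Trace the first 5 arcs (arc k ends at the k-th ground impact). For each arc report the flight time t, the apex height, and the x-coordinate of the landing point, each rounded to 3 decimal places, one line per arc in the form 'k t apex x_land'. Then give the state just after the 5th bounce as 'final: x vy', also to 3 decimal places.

1 4.453 32.694 36.783
2 4.398 24.181 73.112
3 3.782 17.884 104.355
4 3.253 13.227 131.225
5 2.798 9.783 154.332
final: 154.332 12.029

Arc 1: start y=14.720, vy=18.960 → t=4.453, apex=32.694, x_land=36.783, impact vy=-25.571
  bounce: vy ← 0.86·25.571 = 21.991
Arc 2: start y=0.000, vy=21.991 → t=4.398, apex=24.181, x_land=73.112, impact vy=-21.991
  bounce: vy ← 0.86·21.991 = 18.912
Arc 3: start y=0.000, vy=18.912 → t=3.782, apex=17.884, x_land=104.355, impact vy=-18.912
  bounce: vy ← 0.86·18.912 = 16.265
Arc 4: start y=0.000, vy=16.265 → t=3.253, apex=13.227, x_land=131.225, impact vy=-16.265
  bounce: vy ← 0.86·16.265 = 13.988
Arc 5: start y=0.000, vy=13.988 → t=2.798, apex=9.783, x_land=154.332, impact vy=-13.988
  bounce: vy ← 0.86·13.988 = 12.029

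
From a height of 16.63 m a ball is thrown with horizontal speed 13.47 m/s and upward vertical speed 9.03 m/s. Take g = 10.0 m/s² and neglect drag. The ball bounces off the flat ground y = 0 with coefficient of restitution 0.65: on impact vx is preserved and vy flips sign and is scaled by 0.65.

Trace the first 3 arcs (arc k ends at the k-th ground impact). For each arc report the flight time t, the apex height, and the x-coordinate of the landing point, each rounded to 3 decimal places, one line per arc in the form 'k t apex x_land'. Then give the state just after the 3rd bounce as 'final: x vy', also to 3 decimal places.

Arc 1: start y=16.630, vy=9.030 → t=2.938, apex=20.707, x_land=39.575, impact vy=-20.350
  bounce: vy ← 0.65·20.350 = 13.228
Arc 2: start y=0.000, vy=13.228 → t=2.646, apex=8.749, x_land=75.211, impact vy=-13.228
  bounce: vy ← 0.65·13.228 = 8.598
Arc 3: start y=0.000, vy=8.598 → t=1.720, apex=3.696, x_land=98.374, impact vy=-8.598
  bounce: vy ← 0.65·8.598 = 5.589

1 2.938 20.707 39.575
2 2.646 8.749 75.211
3 1.720 3.696 98.374
final: 98.374 5.589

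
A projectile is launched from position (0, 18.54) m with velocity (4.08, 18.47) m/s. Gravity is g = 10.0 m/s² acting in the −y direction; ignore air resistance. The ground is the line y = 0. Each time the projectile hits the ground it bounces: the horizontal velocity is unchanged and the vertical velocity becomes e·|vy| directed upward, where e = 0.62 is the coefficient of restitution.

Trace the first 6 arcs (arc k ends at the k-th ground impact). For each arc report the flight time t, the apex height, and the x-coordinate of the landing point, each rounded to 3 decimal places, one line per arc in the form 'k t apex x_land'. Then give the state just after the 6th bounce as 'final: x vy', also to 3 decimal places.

1 4.515 35.597 18.422
2 3.309 13.684 31.921
3 2.051 5.260 40.291
4 1.272 2.022 45.480
5 0.789 0.777 48.697
6 0.489 0.299 50.692
final: 50.692 1.516

Arc 1: start y=18.540, vy=18.470 → t=4.515, apex=35.597, x_land=18.422, impact vy=-26.682
  bounce: vy ← 0.62·26.682 = 16.543
Arc 2: start y=0.000, vy=16.543 → t=3.309, apex=13.684, x_land=31.921, impact vy=-16.543
  bounce: vy ← 0.62·16.543 = 10.257
Arc 3: start y=0.000, vy=10.257 → t=2.051, apex=5.260, x_land=40.291, impact vy=-10.257
  bounce: vy ← 0.62·10.257 = 6.359
Arc 4: start y=0.000, vy=6.359 → t=1.272, apex=2.022, x_land=45.480, impact vy=-6.359
  bounce: vy ← 0.62·6.359 = 3.943
Arc 5: start y=0.000, vy=3.943 → t=0.789, apex=0.777, x_land=48.697, impact vy=-3.943
  bounce: vy ← 0.62·3.943 = 2.444
Arc 6: start y=0.000, vy=2.444 → t=0.489, apex=0.299, x_land=50.692, impact vy=-2.444
  bounce: vy ← 0.62·2.444 = 1.516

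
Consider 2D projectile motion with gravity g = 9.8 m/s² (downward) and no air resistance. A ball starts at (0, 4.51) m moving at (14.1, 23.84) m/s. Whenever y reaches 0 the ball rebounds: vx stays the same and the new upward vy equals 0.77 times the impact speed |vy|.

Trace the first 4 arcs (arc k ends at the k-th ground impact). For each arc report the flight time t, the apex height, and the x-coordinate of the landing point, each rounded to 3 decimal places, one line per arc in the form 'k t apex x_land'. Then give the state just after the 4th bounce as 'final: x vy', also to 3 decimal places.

Arc 1: start y=4.510, vy=23.840 → t=5.048, apex=33.507, x_land=71.172, impact vy=-25.627
  bounce: vy ← 0.77·25.627 = 19.733
Arc 2: start y=0.000, vy=19.733 → t=4.027, apex=19.866, x_land=127.954, impact vy=-19.733
  bounce: vy ← 0.77·19.733 = 15.194
Arc 3: start y=0.000, vy=15.194 → t=3.101, apex=11.779, x_land=171.676, impact vy=-15.194
  bounce: vy ← 0.77·15.194 = 11.700
Arc 4: start y=0.000, vy=11.700 → t=2.388, apex=6.984, x_land=205.342, impact vy=-11.700
  bounce: vy ← 0.77·11.700 = 9.009

1 5.048 33.507 71.172
2 4.027 19.866 127.954
3 3.101 11.779 171.676
4 2.388 6.984 205.342
final: 205.342 9.009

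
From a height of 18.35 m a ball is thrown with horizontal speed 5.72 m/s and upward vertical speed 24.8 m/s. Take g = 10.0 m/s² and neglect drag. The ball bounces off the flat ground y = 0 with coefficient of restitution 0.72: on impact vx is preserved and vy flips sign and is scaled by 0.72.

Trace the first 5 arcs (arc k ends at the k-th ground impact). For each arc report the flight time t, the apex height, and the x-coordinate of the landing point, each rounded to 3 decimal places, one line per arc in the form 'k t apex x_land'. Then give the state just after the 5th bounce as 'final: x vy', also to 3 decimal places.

1 5.614 49.102 32.111
2 4.513 25.454 57.923
3 3.249 13.196 76.507
4 2.339 6.841 89.888
5 1.684 3.546 99.523
final: 99.523 6.064

Arc 1: start y=18.350, vy=24.800 → t=5.614, apex=49.102, x_land=32.111, impact vy=-31.338
  bounce: vy ← 0.72·31.338 = 22.563
Arc 2: start y=0.000, vy=22.563 → t=4.513, apex=25.454, x_land=57.923, impact vy=-22.563
  bounce: vy ← 0.72·22.563 = 16.245
Arc 3: start y=0.000, vy=16.245 → t=3.249, apex=13.196, x_land=76.507, impact vy=-16.245
  bounce: vy ← 0.72·16.245 = 11.697
Arc 4: start y=0.000, vy=11.697 → t=2.339, apex=6.841, x_land=89.888, impact vy=-11.697
  bounce: vy ← 0.72·11.697 = 8.422
Arc 5: start y=0.000, vy=8.422 → t=1.684, apex=3.546, x_land=99.523, impact vy=-8.422
  bounce: vy ← 0.72·8.422 = 6.064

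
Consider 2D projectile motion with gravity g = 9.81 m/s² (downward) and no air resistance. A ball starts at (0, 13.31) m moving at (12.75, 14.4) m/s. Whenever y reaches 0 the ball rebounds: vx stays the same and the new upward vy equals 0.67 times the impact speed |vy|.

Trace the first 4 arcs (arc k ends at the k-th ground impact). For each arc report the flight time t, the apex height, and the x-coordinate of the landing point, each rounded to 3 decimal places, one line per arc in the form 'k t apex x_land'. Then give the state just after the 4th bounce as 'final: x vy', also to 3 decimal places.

Arc 1: start y=13.310, vy=14.400 → t=3.674, apex=23.879, x_land=46.847, impact vy=-21.645
  bounce: vy ← 0.67·21.645 = 14.502
Arc 2: start y=0.000, vy=14.502 → t=2.957, apex=10.719, x_land=84.544, impact vy=-14.502
  bounce: vy ← 0.67·14.502 = 9.716
Arc 3: start y=0.000, vy=9.716 → t=1.981, apex=4.812, x_land=109.801, impact vy=-9.716
  bounce: vy ← 0.67·9.716 = 6.510
Arc 4: start y=0.000, vy=6.510 → t=1.327, apex=2.160, x_land=126.723, impact vy=-6.510
  bounce: vy ← 0.67·6.510 = 4.362

1 3.674 23.879 46.847
2 2.957 10.719 84.544
3 1.981 4.812 109.801
4 1.327 2.160 126.723
final: 126.723 4.362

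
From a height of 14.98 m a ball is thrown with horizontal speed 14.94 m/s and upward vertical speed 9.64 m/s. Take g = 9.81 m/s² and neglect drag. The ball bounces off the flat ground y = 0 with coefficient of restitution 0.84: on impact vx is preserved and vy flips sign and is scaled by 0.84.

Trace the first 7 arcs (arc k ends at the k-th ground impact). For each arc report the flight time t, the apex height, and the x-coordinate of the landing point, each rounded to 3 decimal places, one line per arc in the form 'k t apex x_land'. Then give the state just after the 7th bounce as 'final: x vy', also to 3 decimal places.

1 2.988 19.716 44.634
2 3.368 13.912 94.956
3 2.829 9.816 137.226
4 2.377 6.926 172.733
5 1.996 4.887 202.559
6 1.677 3.448 227.613
7 1.409 2.433 248.658
final: 248.658 5.804

Arc 1: start y=14.980, vy=9.640 → t=2.988, apex=19.716, x_land=44.634, impact vy=-19.668
  bounce: vy ← 0.84·19.668 = 16.521
Arc 2: start y=0.000, vy=16.521 → t=3.368, apex=13.912, x_land=94.956, impact vy=-16.521
  bounce: vy ← 0.84·16.521 = 13.878
Arc 3: start y=0.000, vy=13.878 → t=2.829, apex=9.816, x_land=137.226, impact vy=-13.878
  bounce: vy ← 0.84·13.878 = 11.657
Arc 4: start y=0.000, vy=11.657 → t=2.377, apex=6.926, x_land=172.733, impact vy=-11.657
  bounce: vy ← 0.84·11.657 = 9.792
Arc 5: start y=0.000, vy=9.792 → t=1.996, apex=4.887, x_land=202.559, impact vy=-9.792
  bounce: vy ← 0.84·9.792 = 8.225
Arc 6: start y=0.000, vy=8.225 → t=1.677, apex=3.448, x_land=227.613, impact vy=-8.225
  bounce: vy ← 0.84·8.225 = 6.909
Arc 7: start y=0.000, vy=6.909 → t=1.409, apex=2.433, x_land=248.658, impact vy=-6.909
  bounce: vy ← 0.84·6.909 = 5.804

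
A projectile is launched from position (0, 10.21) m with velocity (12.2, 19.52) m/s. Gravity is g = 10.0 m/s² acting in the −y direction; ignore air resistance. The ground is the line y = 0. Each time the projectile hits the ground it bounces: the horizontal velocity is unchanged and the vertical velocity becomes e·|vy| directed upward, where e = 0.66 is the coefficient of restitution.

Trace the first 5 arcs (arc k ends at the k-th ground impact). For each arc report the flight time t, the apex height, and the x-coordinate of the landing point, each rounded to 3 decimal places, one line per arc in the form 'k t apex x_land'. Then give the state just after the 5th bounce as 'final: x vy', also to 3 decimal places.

Arc 1: start y=10.210, vy=19.520 → t=4.371, apex=29.262, x_land=53.328, impact vy=-24.192
  bounce: vy ← 0.66·24.192 = 15.966
Arc 2: start y=0.000, vy=15.966 → t=3.193, apex=12.746, x_land=92.286, impact vy=-15.966
  bounce: vy ← 0.66·15.966 = 10.538
Arc 3: start y=0.000, vy=10.538 → t=2.108, apex=5.552, x_land=117.998, impact vy=-10.538
  bounce: vy ← 0.66·10.538 = 6.955
Arc 4: start y=0.000, vy=6.955 → t=1.391, apex=2.419, x_land=134.969, impact vy=-6.955
  bounce: vy ← 0.66·6.955 = 4.590
Arc 5: start y=0.000, vy=4.590 → t=0.918, apex=1.054, x_land=146.169, impact vy=-4.590
  bounce: vy ← 0.66·4.590 = 3.030

1 4.371 29.262 53.328
2 3.193 12.746 92.286
3 2.108 5.552 117.998
4 1.391 2.419 134.969
5 0.918 1.054 146.169
final: 146.169 3.030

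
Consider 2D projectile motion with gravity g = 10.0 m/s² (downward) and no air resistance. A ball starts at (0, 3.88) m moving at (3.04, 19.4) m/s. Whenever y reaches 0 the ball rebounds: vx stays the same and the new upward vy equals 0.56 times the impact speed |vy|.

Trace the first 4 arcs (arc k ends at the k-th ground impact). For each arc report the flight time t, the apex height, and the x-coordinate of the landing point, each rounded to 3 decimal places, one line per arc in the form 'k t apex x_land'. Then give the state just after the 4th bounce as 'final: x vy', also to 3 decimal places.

Arc 1: start y=3.880, vy=19.400 → t=4.071, apex=22.698, x_land=12.375, impact vy=-21.306
  bounce: vy ← 0.56·21.306 = 11.932
Arc 2: start y=0.000, vy=11.932 → t=2.386, apex=7.118, x_land=19.629, impact vy=-11.932
  bounce: vy ← 0.56·11.932 = 6.682
Arc 3: start y=0.000, vy=6.682 → t=1.336, apex=2.232, x_land=23.692, impact vy=-6.682
  bounce: vy ← 0.56·6.682 = 3.742
Arc 4: start y=0.000, vy=3.742 → t=0.748, apex=0.700, x_land=25.967, impact vy=-3.742
  bounce: vy ← 0.56·3.742 = 2.095

1 4.071 22.698 12.375
2 2.386 7.118 19.629
3 1.336 2.232 23.692
4 0.748 0.700 25.967
final: 25.967 2.095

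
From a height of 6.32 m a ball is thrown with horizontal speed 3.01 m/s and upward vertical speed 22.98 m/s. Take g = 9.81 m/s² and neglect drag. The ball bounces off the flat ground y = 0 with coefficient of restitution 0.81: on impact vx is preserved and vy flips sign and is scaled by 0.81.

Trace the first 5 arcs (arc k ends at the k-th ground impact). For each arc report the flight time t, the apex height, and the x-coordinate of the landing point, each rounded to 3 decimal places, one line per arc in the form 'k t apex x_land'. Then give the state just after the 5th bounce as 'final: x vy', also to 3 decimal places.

Arc 1: start y=6.320, vy=22.980 → t=4.946, apex=33.235, x_land=14.886, impact vy=-25.536
  bounce: vy ← 0.81·25.536 = 20.684
Arc 2: start y=0.000, vy=20.684 → t=4.217, apex=21.806, x_land=27.579, impact vy=-20.684
  bounce: vy ← 0.81·20.684 = 16.754
Arc 3: start y=0.000, vy=16.754 → t=3.416, apex=14.307, x_land=37.860, impact vy=-16.754
  bounce: vy ← 0.81·16.754 = 13.571
Arc 4: start y=0.000, vy=13.571 → t=2.767, apex=9.387, x_land=46.188, impact vy=-13.571
  bounce: vy ← 0.81·13.571 = 10.992
Arc 5: start y=0.000, vy=10.992 → t=2.241, apex=6.159, x_land=52.934, impact vy=-10.992
  bounce: vy ← 0.81·10.992 = 8.904

1 4.946 33.235 14.886
2 4.217 21.806 27.579
3 3.416 14.307 37.860
4 2.767 9.387 46.188
5 2.241 6.159 52.934
final: 52.934 8.904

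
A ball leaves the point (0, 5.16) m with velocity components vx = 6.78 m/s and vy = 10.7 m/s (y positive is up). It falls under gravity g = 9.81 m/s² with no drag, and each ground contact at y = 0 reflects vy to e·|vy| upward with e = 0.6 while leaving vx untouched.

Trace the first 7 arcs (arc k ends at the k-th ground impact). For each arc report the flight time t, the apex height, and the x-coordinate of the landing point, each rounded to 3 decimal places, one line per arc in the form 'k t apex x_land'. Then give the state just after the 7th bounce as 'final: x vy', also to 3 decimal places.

1 2.588 10.995 17.546
2 1.797 3.958 29.728
3 1.078 1.425 37.036
4 0.647 0.513 41.422
5 0.388 0.185 44.053
6 0.233 0.066 45.632
7 0.140 0.024 46.579
final: 46.579 0.411

Arc 1: start y=5.160, vy=10.700 → t=2.588, apex=10.995, x_land=17.546, impact vy=-14.688
  bounce: vy ← 0.6·14.688 = 8.813
Arc 2: start y=0.000, vy=8.813 → t=1.797, apex=3.958, x_land=29.728, impact vy=-8.813
  bounce: vy ← 0.6·8.813 = 5.288
Arc 3: start y=0.000, vy=5.288 → t=1.078, apex=1.425, x_land=37.036, impact vy=-5.288
  bounce: vy ← 0.6·5.288 = 3.173
Arc 4: start y=0.000, vy=3.173 → t=0.647, apex=0.513, x_land=41.422, impact vy=-3.173
  bounce: vy ← 0.6·3.173 = 1.904
Arc 5: start y=0.000, vy=1.904 → t=0.388, apex=0.185, x_land=44.053, impact vy=-1.904
  bounce: vy ← 0.6·1.904 = 1.142
Arc 6: start y=0.000, vy=1.142 → t=0.233, apex=0.066, x_land=45.632, impact vy=-1.142
  bounce: vy ← 0.6·1.142 = 0.685
Arc 7: start y=0.000, vy=0.685 → t=0.140, apex=0.024, x_land=46.579, impact vy=-0.685
  bounce: vy ← 0.6·0.685 = 0.411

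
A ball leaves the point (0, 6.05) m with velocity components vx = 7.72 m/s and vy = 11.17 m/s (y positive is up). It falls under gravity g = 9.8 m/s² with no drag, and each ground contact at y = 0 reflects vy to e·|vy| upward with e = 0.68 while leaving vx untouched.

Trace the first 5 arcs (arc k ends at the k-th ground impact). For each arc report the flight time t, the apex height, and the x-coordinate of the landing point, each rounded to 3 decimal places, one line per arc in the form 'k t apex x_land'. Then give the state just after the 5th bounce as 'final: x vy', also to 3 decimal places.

1 2.732 12.416 21.088
2 2.165 5.741 37.801
3 1.472 2.655 49.165
4 1.001 1.228 56.893
5 0.681 0.568 62.148
final: 62.148 2.268

Arc 1: start y=6.050, vy=11.170 → t=2.732, apex=12.416, x_land=21.088, impact vy=-15.600
  bounce: vy ← 0.68·15.600 = 10.608
Arc 2: start y=0.000, vy=10.608 → t=2.165, apex=5.741, x_land=37.801, impact vy=-10.608
  bounce: vy ← 0.68·10.608 = 7.213
Arc 3: start y=0.000, vy=7.213 → t=1.472, apex=2.655, x_land=49.165, impact vy=-7.213
  bounce: vy ← 0.68·7.213 = 4.905
Arc 4: start y=0.000, vy=4.905 → t=1.001, apex=1.228, x_land=56.893, impact vy=-4.905
  bounce: vy ← 0.68·4.905 = 3.335
Arc 5: start y=0.000, vy=3.335 → t=0.681, apex=0.568, x_land=62.148, impact vy=-3.335
  bounce: vy ← 0.68·3.335 = 2.268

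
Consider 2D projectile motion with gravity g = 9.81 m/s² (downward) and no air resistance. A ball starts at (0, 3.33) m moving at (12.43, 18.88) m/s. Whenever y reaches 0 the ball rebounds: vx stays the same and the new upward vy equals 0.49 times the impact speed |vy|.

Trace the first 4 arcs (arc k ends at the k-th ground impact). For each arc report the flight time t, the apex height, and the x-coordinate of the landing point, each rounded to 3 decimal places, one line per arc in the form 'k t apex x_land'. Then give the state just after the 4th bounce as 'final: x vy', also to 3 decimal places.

Arc 1: start y=3.330, vy=18.880 → t=4.018, apex=21.498, x_land=49.945, impact vy=-20.538
  bounce: vy ← 0.49·20.538 = 10.063
Arc 2: start y=0.000, vy=10.063 → t=2.052, apex=5.162, x_land=75.447, impact vy=-10.063
  bounce: vy ← 0.49·10.063 = 4.931
Arc 3: start y=0.000, vy=4.931 → t=1.005, apex=1.239, x_land=87.943, impact vy=-4.931
  bounce: vy ← 0.49·4.931 = 2.416
Arc 4: start y=0.000, vy=2.416 → t=0.493, apex=0.298, x_land=94.066, impact vy=-2.416
  bounce: vy ← 0.49·2.416 = 1.184

1 4.018 21.498 49.945
2 2.052 5.162 75.447
3 1.005 1.239 87.943
4 0.493 0.298 94.066
final: 94.066 1.184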